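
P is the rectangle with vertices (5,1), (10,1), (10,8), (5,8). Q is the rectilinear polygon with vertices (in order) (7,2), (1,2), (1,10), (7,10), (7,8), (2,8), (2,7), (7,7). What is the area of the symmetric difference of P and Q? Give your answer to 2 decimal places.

|P| = 35, |Q| = 43, |P∩Q| = 10.
|P △ Q| = |P| + |Q| − 2·|P∩Q| = 35 + 43 − 20 = 58.00.

58.00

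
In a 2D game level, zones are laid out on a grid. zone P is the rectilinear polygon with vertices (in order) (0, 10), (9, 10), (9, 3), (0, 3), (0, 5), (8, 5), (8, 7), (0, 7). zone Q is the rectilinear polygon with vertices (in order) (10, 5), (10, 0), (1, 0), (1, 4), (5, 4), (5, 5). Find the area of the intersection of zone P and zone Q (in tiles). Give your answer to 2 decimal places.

The intersection is the polygon with vertices (9,3), (1,3), (1,4), (5,4), (5,5), (8,5), (9,5).
By the shoelace formula its area is 12.00.

12.00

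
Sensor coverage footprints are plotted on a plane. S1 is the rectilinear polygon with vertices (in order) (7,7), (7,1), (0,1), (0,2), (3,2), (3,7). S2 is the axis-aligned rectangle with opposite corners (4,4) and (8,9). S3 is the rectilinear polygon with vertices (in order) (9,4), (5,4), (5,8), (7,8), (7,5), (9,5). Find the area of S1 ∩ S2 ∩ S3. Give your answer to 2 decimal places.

6.00

The intersection is the polygon with vertices (5,4), (5,7), (7,7), (7,5), (7,4).
By the shoelace formula its area is 6.00.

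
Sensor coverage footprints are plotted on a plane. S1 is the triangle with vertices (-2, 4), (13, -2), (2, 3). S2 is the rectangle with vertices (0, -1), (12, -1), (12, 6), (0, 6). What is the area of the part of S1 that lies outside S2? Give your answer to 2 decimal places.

0.45

|S1| = 4.5, |S1∩S2| = 4.05.
|S1 ∖ S2| = |S1| − |S1∩S2| = 4.5 − 4.05 = 0.45.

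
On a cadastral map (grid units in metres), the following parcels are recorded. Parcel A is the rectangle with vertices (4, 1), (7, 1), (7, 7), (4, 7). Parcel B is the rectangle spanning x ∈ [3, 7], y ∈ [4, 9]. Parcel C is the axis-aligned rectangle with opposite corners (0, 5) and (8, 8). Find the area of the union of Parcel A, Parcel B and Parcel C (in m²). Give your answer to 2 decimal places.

By inclusion–exclusion:
Individual areas: |Parcel A| = 18, |Parcel B| = 20, |Parcel C| = 24.
|Parcel A∩Parcel B|: x∈[4,7], y∈[4,7] → 3·3 = 9.
|Parcel A∩Parcel C|: x∈[4,7], y∈[5,7] → 3·2 = 6.
|Parcel B∩Parcel C|: x∈[3,7], y∈[5,8] → 4·3 = 12.
|Parcel A∩Parcel B∩Parcel C| = 6.
|Parcel A ∪ Parcel B ∪ Parcel C| = 62 − 27 + 6 = 41.00.

41.00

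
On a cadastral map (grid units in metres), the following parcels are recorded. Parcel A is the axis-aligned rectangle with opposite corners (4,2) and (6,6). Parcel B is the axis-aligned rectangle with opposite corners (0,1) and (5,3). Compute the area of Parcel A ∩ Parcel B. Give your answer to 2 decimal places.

|Parcel A∩Parcel B|: x∈[4,5], y∈[2,3] → 1·1 = 1.

1.00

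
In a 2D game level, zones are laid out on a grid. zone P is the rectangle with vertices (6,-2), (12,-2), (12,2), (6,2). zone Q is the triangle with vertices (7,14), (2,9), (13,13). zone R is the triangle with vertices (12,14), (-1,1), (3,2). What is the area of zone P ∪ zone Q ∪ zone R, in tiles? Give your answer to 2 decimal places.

60.56

By inclusion–exclusion:
Individual areas: |zone P| = 24, |zone Q| = 17.5, |zone R| = 19.5.
|zone P∩zone Q| = 0.
|zone P∩zone R| = 0.
|zone Q∩zone R| = 0.4361.
|zone P∩zone Q∩zone R| = 0.
|zone P ∪ zone Q ∪ zone R| = 61 − 0.4361 + 0 = 60.56.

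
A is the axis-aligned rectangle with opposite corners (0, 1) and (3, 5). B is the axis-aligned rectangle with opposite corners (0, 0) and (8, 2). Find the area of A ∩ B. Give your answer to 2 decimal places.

|A∩B|: x∈[0,3], y∈[1,2] → 3·1 = 3.

3.00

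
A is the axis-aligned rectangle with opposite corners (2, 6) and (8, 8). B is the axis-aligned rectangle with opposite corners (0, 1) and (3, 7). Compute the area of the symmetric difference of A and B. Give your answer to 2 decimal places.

|A∩B|: x∈[2,3], y∈[6,7] → 1·1 = 1.
|A △ B| = |A| + |B| − 2·|A∩B| = 12 + 18 − 2 = 28.00.

28.00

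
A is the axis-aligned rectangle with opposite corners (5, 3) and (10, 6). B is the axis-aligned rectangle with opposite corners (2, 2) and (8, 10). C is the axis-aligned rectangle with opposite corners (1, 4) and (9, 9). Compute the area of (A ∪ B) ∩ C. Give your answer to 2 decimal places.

The region (A ∪ B) ∩ C is the polygon with vertices (2,9), (8,9), (8,6), (9,6), (9,4), (2,4).
By the shoelace formula its area is 32.00.

32.00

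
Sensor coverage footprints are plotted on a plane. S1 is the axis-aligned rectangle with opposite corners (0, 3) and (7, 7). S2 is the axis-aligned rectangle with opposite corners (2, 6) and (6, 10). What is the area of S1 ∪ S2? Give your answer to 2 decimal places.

By inclusion–exclusion:
Individual areas: |S1| = 28, |S2| = 16.
|S1∩S2|: x∈[2,6], y∈[6,7] → 4·1 = 4.
|S1 ∪ S2| = 44 − 4 = 40.00.

40.00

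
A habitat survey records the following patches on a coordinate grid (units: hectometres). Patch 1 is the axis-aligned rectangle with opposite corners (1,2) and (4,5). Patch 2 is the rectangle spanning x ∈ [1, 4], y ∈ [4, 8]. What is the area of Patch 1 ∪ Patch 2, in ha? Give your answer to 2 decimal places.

18.00

By inclusion–exclusion:
Individual areas: |Patch 1| = 9, |Patch 2| = 12.
|Patch 1∩Patch 2|: x∈[1,4], y∈[4,5] → 3·1 = 3.
|Patch 1 ∪ Patch 2| = 21 − 3 = 18.00.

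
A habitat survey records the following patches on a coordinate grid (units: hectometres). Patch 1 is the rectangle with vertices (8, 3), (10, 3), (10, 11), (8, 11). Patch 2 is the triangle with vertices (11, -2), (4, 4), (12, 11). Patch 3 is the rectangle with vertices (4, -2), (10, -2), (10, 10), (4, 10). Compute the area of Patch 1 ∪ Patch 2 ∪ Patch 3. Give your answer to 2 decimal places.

By inclusion–exclusion:
Individual areas: |Patch 1| = 16, |Patch 2| = 48.5, |Patch 3| = 72.
|Patch 1∩Patch 2| = 10.75.
|Patch 1∩Patch 3|: x∈[8,10], y∈[3,10] → 2·7 = 14.
|Patch 2∩Patch 3| = 31.1786.
|Patch 1∩Patch 2∩Patch 3| = 10.75.
|Patch 1 ∪ Patch 2 ∪ Patch 3| = 136.5 − 55.9286 + 10.75 = 91.32.

91.32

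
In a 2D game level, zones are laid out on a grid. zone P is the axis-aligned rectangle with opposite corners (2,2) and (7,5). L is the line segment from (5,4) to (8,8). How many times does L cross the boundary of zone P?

The segment meets the boundary at (5.75,5).

1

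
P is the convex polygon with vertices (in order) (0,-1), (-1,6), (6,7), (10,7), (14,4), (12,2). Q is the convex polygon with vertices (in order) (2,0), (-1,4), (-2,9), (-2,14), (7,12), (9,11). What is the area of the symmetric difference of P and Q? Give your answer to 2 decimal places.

|P| = 81, |Q| = 89, |P∩Q| = 26.738.
|P △ Q| = |P| + |Q| − 2·|P∩Q| = 81 + 89 − 53.4759 = 116.52.

116.52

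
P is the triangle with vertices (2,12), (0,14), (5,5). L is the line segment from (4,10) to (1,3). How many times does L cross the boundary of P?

The segment meets the boundary at (3.226,8.194), (3.429,8.667).

2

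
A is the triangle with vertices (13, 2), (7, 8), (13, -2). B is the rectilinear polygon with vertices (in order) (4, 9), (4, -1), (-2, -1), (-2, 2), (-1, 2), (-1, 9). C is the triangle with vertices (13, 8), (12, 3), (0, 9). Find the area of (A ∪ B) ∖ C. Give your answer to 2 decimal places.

|A ∪ B| = 65.
|(A ∪ B) ∩ C| = 6.956.
|(A ∪ B) ∖ C| = 65 − 6.956 = 58.04.

58.04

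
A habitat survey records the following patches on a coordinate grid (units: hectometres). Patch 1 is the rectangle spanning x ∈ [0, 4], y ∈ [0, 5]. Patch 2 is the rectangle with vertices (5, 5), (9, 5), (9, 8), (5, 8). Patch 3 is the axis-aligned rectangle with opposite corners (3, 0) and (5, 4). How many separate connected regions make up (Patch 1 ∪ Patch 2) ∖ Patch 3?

2

(Patch 1 ∪ Patch 2) ∖ Patch 3 splits into 2 disjoint pieces (area 16, area 12).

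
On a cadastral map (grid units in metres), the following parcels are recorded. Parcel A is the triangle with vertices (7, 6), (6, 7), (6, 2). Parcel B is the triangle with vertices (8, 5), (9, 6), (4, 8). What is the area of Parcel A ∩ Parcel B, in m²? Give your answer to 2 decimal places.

The intersection is the polygon with vertices (6,7), (7,6), (6.947,5.79), (6,6.5).
By the shoelace formula its area is 0.37.

0.37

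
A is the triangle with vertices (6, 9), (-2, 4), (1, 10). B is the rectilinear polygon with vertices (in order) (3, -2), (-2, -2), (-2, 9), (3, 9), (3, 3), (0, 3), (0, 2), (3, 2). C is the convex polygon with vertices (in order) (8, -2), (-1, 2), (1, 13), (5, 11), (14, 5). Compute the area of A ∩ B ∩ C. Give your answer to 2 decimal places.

The intersection is the polygon with vertices (0.5,9), (3,9), (3,7.125), (-0.462,4.962), (0.143,8.286).
By the shoelace formula its area is 8.67.

8.67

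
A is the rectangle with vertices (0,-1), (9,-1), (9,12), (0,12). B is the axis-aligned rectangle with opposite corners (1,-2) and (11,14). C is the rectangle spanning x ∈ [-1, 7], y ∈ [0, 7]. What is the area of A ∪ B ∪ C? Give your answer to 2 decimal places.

180.00

By inclusion–exclusion:
Individual areas: |A| = 117, |B| = 160, |C| = 56.
|A∩B|: x∈[1,9], y∈[-1,12] → 8·13 = 104.
|A∩C|: x∈[0,7], y∈[0,7] → 7·7 = 49.
|B∩C|: x∈[1,7], y∈[0,7] → 6·7 = 42.
|A∩B∩C| = 42.
|A ∪ B ∪ C| = 333 − 195 + 42 = 180.00.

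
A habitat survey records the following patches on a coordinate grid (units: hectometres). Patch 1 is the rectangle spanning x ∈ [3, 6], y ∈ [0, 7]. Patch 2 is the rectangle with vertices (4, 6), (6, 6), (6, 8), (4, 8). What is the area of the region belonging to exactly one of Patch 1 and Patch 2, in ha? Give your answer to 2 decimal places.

21.00

|Patch 1∩Patch 2|: x∈[4,6], y∈[6,7] → 2·1 = 2.
|Patch 1 △ Patch 2| = |Patch 1| + |Patch 2| − 2·|Patch 1∩Patch 2| = 21 + 4 − 4 = 21.00.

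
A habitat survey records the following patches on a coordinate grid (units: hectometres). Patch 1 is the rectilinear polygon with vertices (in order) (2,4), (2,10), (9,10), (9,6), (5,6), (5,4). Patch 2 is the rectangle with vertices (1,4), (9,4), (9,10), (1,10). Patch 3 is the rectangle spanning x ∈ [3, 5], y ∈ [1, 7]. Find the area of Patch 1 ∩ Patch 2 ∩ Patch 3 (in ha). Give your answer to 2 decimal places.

The intersection is the polygon with vertices (5,4), (3,4), (3,7), (5,7), (5,6).
By the shoelace formula its area is 6.00.

6.00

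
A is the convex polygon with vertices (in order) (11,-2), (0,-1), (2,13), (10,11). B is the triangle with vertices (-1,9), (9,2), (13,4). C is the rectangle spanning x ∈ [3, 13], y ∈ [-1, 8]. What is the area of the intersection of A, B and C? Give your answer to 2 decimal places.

18.69

The intersection is the polygon with vertices (10.469,4.904), (10.63,2.815), (9,2), (3,6.2), (3,7.571).
By the shoelace formula its area is 18.69.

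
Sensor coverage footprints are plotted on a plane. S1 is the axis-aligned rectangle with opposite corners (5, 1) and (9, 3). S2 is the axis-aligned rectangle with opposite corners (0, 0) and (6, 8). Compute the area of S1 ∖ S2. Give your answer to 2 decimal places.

6.00

|S1∩S2|: x∈[5,6], y∈[1,3] → 1·2 = 2.
|S1| = 8.
|S1 ∖ S2| = |S1| − |S1∩S2| = 8 − 2 = 6.00.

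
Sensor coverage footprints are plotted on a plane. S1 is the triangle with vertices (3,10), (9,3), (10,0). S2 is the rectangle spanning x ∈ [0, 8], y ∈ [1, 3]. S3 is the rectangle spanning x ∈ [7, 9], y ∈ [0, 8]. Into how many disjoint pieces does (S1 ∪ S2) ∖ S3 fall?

(S1 ∪ S2) ∖ S3 splits into 3 disjoint pieces (area 0.7857, area 14, area 2.0952).

3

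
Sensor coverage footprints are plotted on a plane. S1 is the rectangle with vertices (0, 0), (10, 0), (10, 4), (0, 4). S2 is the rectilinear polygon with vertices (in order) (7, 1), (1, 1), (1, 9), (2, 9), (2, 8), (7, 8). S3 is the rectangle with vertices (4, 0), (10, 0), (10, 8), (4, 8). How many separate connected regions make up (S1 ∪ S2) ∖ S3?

1

(S1 ∪ S2) ∖ S3 is a single connected region.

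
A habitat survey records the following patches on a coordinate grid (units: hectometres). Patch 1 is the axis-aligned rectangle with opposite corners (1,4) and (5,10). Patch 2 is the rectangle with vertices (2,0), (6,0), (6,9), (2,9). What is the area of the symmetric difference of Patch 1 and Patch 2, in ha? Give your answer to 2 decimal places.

|Patch 1∩Patch 2|: x∈[2,5], y∈[4,9] → 3·5 = 15.
|Patch 1 △ Patch 2| = |Patch 1| + |Patch 2| − 2·|Patch 1∩Patch 2| = 24 + 36 − 30 = 30.00.

30.00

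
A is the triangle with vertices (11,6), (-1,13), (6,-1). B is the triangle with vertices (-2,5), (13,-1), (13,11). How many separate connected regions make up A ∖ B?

2

A ∖ B splits into 2 disjoint pieces (area 17.3362, area 4.6278).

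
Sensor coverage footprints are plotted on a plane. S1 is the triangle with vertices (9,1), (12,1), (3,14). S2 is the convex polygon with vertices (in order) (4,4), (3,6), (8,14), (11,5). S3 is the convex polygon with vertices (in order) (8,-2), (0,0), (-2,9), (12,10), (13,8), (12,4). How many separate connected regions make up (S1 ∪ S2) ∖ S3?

2

(S1 ∪ S2) ∖ S3 splits into 2 disjoint pieces (area 1.4717, area 11.0067).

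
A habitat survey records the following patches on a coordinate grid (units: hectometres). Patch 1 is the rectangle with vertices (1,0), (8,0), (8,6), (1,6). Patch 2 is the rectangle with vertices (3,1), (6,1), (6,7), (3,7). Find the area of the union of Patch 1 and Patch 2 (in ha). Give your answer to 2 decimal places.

By inclusion–exclusion:
Individual areas: |Patch 1| = 42, |Patch 2| = 18.
|Patch 1∩Patch 2|: x∈[3,6], y∈[1,6] → 3·5 = 15.
|Patch 1 ∪ Patch 2| = 60 − 15 = 45.00.

45.00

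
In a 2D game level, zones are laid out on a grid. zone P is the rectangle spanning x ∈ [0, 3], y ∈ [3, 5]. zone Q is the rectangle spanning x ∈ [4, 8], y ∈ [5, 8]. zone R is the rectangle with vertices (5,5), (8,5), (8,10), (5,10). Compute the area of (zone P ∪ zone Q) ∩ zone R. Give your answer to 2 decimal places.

The region (zone P ∪ zone Q) ∩ zone R is the polygon with vertices (8,5), (5,5), (5,8), (8,8).
By the shoelace formula its area is 9.00.

9.00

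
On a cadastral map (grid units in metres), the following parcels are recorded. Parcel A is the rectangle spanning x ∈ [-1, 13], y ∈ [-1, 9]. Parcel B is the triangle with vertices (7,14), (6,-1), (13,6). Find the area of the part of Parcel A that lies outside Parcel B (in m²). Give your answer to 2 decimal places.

|Parcel A| = 140, |Parcel A∩Parcel B| = 38.7917.
|Parcel A ∖ Parcel B| = |Parcel A| − |Parcel A∩Parcel B| = 140 − 38.7917 = 101.21.

101.21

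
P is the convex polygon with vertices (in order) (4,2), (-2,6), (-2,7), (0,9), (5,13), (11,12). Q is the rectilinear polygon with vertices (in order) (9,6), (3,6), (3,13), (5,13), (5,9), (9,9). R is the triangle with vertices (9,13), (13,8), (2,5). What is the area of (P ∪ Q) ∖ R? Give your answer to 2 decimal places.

54.34

|P ∪ Q| = 78.05.
|(P ∪ Q) ∩ R| = 23.7134.
|(P ∪ Q) ∖ R| = 78.05 − 23.7134 = 54.34.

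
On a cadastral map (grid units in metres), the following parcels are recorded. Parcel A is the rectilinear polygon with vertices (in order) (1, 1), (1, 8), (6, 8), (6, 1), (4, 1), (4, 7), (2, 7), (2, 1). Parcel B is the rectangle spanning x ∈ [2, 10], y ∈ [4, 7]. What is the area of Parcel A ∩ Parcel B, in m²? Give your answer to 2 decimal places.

6.00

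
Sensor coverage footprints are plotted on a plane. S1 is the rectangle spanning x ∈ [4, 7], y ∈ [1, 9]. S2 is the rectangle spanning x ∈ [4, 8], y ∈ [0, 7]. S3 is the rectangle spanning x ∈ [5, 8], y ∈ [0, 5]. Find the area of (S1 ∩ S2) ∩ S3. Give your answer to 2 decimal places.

8.00

The region (S1 ∩ S2) ∩ S3 is the polygon with vertices (5,1), (5,5), (7,5), (7,1).
By the shoelace formula its area is 8.00.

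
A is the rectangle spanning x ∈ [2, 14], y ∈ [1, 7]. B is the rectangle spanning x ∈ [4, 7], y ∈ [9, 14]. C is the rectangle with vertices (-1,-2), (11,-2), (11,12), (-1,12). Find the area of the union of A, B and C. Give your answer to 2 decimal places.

192.00

By inclusion–exclusion:
Individual areas: |A| = 72, |B| = 15, |C| = 168.
|A∩B| = 0 (no overlap).
|A∩C|: x∈[2,11], y∈[1,7] → 9·6 = 54.
|B∩C|: x∈[4,7], y∈[9,12] → 3·3 = 9.
|A∩B∩C| = 0.
|A ∪ B ∪ C| = 255 − 63 + 0 = 192.00.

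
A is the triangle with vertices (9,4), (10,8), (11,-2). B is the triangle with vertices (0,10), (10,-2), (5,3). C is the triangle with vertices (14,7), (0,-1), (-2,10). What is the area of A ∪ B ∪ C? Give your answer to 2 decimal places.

91.56

By inclusion–exclusion:
Individual areas: |A| = 7, |B| = 5, |C| = 85.
|A∩B| = 0.
|A∩C| = 2.0744.
|B∩C| = 3.369.
|A∩B∩C| = 0.
|A ∪ B ∪ C| = 97 − 5.4434 + 0 = 91.56.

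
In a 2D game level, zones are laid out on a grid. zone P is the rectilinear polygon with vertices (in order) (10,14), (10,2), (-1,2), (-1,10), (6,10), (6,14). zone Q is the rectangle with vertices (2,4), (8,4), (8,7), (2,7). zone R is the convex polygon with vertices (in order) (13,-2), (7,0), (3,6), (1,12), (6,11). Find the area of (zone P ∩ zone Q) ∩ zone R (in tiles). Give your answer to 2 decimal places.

13.83

The region (zone P ∩ zone Q) ∩ zone R is the polygon with vertices (8,7), (8,4), (4.333,4), (3,6), (2.667,7).
By the shoelace formula its area is 13.83.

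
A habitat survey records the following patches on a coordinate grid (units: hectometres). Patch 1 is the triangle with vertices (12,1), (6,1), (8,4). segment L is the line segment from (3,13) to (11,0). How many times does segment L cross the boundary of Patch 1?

The segment meets the boundary at (10.385,1), (9,3.25).

2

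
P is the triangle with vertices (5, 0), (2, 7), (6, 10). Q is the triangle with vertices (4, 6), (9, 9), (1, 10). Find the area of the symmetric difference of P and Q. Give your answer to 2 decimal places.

|P| = 18.5, |Q| = 14.5, |P∩Q| = 6.1791.
|P △ Q| = |P| + |Q| − 2·|P∩Q| = 18.5 + 14.5 − 12.3581 = 20.64.

20.64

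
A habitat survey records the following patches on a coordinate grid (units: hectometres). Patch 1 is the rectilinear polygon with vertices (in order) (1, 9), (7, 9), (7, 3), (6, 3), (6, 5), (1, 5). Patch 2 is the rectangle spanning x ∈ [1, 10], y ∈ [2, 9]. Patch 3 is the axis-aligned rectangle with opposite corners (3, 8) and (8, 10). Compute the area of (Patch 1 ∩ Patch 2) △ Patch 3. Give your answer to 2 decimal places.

28.00

|Patch 1 ∩ Patch 2| = 26.
|(Patch 1 ∩ Patch 2) ∩ Patch 3| = 4.
|(Patch 1 ∩ Patch 2) △ Patch 3| = 26 + 10 − 8 = 28.00.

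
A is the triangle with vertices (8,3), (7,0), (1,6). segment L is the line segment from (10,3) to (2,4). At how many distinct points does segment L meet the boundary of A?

2

The segment meets the boundary at (3.143,3.857), (7.176,3.353).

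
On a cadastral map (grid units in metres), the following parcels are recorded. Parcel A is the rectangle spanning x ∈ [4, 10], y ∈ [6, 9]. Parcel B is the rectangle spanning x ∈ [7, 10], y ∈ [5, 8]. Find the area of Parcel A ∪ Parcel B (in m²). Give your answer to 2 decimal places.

21.00

By inclusion–exclusion:
Individual areas: |Parcel A| = 18, |Parcel B| = 9.
|Parcel A∩Parcel B|: x∈[7,10], y∈[6,8] → 3·2 = 6.
|Parcel A ∪ Parcel B| = 27 − 6 = 21.00.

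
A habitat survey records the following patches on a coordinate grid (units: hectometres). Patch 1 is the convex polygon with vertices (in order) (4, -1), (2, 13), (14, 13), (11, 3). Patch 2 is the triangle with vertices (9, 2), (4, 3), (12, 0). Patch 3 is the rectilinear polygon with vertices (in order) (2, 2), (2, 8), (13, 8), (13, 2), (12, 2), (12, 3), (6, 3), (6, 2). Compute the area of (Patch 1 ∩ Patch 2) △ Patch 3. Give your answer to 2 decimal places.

|Patch 1 ∩ Patch 2| = 1.9126.
|(Patch 1 ∩ Patch 2) ∩ Patch 3| = 0.35.
|(Patch 1 ∩ Patch 2) △ Patch 3| = 1.9126 + 60 − 0.7 = 61.21.

61.21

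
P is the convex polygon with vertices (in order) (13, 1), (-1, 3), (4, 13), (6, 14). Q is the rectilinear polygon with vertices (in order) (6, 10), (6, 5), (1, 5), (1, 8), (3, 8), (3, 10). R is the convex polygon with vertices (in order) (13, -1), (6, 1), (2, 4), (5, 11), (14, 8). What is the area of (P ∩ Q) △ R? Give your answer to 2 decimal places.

|P ∩ Q| = 20.75.
|(P ∩ Q) ∩ R| = 12.5.
|(P ∩ Q) △ R| = 20.75 + 94.5 − 25 = 90.25.

90.25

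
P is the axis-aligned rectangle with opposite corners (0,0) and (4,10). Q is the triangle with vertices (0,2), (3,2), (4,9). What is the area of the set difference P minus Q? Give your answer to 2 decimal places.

|P| = 40, |P∩Q| = 10.5.
|P ∖ Q| = |P| − |P∩Q| = 40 − 10.5 = 29.50.

29.50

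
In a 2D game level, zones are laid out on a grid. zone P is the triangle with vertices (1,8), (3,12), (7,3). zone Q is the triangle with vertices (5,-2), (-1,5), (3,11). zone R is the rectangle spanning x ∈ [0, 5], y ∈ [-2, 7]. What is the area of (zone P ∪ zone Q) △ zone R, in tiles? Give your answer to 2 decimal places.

|zone P ∪ zone Q| = 42.4118.
|(zone P ∪ zone Q) ∩ zone R| = 26.4118.
|(zone P ∪ zone Q) △ zone R| = 42.4118 + 45 − 52.8235 = 34.59.

34.59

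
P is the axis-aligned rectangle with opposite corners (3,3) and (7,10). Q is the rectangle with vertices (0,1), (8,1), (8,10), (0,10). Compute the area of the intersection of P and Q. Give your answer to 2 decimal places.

|P∩Q|: x∈[3,7], y∈[3,10] → 4·7 = 28.

28.00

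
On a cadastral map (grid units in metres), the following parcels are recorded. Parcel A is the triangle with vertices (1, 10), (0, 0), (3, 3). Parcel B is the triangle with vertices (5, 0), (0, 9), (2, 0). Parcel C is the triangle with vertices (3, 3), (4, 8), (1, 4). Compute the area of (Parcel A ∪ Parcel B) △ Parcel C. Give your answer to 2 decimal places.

|Parcel A ∪ Parcel B| = 20.7086.
|(Parcel A ∪ Parcel B) ∩ Parcel C| = 2.4082.
|(Parcel A ∪ Parcel B) △ Parcel C| = 20.7086 + 5.5 − 4.8164 = 21.39.

21.39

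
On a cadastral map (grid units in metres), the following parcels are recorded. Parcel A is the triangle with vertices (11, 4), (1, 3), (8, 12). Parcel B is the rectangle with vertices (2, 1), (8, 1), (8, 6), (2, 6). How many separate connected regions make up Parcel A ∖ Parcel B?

Parcel A ∖ Parcel B splits into 2 disjoint pieces (area 26.45, area 0.5929).

2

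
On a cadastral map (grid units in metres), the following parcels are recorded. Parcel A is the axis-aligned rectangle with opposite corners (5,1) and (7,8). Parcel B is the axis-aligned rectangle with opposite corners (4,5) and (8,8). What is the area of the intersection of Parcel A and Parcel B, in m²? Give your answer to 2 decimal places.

|Parcel A∩Parcel B|: x∈[5,7], y∈[5,8] → 2·3 = 6.

6.00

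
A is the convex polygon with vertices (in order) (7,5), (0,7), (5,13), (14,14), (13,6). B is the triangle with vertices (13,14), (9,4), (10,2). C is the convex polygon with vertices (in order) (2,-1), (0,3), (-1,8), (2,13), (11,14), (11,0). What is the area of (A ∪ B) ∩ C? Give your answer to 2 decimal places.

70.30

|A ∪ B| = 90.1345.
|(A ∪ B) ∩ C| = 70.30.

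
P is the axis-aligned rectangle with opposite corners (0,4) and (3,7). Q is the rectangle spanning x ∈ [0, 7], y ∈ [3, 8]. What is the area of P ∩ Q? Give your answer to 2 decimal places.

9.00

|P∩Q|: x∈[0,3], y∈[4,7] → 3·3 = 9.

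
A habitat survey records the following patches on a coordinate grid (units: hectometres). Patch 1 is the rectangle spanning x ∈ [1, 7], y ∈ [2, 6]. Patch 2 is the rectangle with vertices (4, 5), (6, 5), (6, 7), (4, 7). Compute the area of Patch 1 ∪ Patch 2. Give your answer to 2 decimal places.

26.00

By inclusion–exclusion:
Individual areas: |Patch 1| = 24, |Patch 2| = 4.
|Patch 1∩Patch 2|: x∈[4,6], y∈[5,6] → 2·1 = 2.
|Patch 1 ∪ Patch 2| = 28 − 2 = 26.00.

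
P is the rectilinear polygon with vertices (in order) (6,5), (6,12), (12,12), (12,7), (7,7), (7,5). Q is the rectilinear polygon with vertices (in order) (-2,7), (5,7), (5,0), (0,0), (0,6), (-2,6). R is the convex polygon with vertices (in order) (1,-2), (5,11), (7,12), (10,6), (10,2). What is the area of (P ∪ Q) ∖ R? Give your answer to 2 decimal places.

39.85

|P ∪ Q| = 69.
|(P ∪ Q) ∩ R| = 29.1538.
|(P ∪ Q) ∖ R| = 69 − 29.1538 = 39.85.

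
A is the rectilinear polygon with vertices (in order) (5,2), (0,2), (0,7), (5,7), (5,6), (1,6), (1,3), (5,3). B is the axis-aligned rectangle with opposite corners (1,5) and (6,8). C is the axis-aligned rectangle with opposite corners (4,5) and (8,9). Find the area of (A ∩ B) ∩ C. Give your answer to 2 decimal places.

1.00

The region (A ∩ B) ∩ C is the polygon with vertices (5,6), (4,6), (4,7), (5,7).
By the shoelace formula its area is 1.00.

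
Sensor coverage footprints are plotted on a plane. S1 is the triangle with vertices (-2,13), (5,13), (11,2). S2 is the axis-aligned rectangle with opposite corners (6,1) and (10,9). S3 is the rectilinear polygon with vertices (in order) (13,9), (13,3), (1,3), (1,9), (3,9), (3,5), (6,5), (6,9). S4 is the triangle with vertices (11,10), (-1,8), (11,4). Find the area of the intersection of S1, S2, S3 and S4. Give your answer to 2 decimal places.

8.49

The intersection is the polygon with vertices (6,6.231), (6,9), (7.182,9), (9.667,4.444), (7.1,5.3).
By the shoelace formula its area is 8.49.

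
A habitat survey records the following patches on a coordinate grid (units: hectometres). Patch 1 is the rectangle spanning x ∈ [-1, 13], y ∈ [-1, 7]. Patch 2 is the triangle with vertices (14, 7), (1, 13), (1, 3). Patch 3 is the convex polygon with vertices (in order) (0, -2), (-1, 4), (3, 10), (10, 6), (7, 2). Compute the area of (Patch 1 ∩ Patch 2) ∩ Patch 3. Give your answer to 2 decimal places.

22.64

The region (Patch 1 ∩ Patch 2) ∩ Patch 3 is the polygon with vertices (1,3), (1,7), (8.25,7), (10,6), (9.775,5.7).
By the shoelace formula its area is 22.64.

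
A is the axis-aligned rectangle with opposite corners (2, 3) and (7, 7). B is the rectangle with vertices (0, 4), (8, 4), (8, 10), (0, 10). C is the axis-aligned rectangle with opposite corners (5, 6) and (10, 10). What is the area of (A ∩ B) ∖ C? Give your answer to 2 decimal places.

13.00

|A ∩ B| = 15.
|(A ∩ B) ∩ C| = 2.
|(A ∩ B) ∖ C| = 15 − 2 = 13.00.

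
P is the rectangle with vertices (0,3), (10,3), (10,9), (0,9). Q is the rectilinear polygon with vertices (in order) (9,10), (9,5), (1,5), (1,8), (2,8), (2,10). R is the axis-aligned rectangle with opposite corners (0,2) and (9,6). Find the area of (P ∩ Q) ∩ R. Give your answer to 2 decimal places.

The region (P ∩ Q) ∩ R is the polygon with vertices (9,5), (1,5), (1,6), (9,6).
By the shoelace formula its area is 8.00.

8.00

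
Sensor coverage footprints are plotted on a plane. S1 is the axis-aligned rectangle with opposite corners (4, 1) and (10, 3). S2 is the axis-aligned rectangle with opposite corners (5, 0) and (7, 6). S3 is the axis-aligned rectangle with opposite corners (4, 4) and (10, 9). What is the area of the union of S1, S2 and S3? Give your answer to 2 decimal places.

By inclusion–exclusion:
Individual areas: |S1| = 12, |S2| = 12, |S3| = 30.
|S1∩S2|: x∈[5,7], y∈[1,3] → 2·2 = 4.
|S1∩S3| = 0 (no overlap).
|S2∩S3|: x∈[5,7], y∈[4,6] → 2·2 = 4.
|S1∩S2∩S3| = 0.
|S1 ∪ S2 ∪ S3| = 54 − 8 + 0 = 46.00.

46.00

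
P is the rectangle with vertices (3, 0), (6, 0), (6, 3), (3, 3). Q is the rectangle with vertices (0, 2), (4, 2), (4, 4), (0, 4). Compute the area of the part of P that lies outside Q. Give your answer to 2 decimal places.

8.00

|P∩Q|: x∈[3,4], y∈[2,3] → 1·1 = 1.
|P| = 9.
|P ∖ Q| = |P| − |P∩Q| = 9 − 1 = 8.00.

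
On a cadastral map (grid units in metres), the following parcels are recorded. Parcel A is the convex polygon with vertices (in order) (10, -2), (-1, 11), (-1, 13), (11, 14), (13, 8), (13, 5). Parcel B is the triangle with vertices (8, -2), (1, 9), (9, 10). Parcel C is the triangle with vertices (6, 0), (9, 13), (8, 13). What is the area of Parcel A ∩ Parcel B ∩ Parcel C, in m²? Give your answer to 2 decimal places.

3.55

The intersection is the polygon with vertices (8.287,9.911), (6.495,2.143), (6.355,2.308), (7.51,9.814).
By the shoelace formula its area is 3.55.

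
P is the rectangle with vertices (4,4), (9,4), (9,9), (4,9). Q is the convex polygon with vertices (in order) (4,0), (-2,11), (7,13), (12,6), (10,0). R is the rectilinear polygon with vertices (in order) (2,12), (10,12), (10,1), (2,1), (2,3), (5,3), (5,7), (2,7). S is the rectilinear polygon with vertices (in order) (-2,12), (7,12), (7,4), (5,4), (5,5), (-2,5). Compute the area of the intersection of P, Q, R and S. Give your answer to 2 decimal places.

The intersection is the polygon with vertices (7,9), (7,4), (5,4), (5,5), (5,7), (4,7), (4,9).
By the shoelace formula its area is 12.00.

12.00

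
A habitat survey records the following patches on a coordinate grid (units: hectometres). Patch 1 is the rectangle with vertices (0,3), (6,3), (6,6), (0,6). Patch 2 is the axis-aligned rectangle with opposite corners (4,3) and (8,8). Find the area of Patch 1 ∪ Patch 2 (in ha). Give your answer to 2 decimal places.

32.00

By inclusion–exclusion:
Individual areas: |Patch 1| = 18, |Patch 2| = 20.
|Patch 1∩Patch 2|: x∈[4,6], y∈[3,6] → 2·3 = 6.
|Patch 1 ∪ Patch 2| = 38 − 6 = 32.00.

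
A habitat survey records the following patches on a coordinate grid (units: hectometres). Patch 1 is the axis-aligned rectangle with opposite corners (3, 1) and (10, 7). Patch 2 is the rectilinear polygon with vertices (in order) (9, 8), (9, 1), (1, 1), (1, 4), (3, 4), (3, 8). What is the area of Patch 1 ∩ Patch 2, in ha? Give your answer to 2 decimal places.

36.00

The intersection is the polygon with vertices (9,7), (9,1), (3,1), (3,4), (3,7).
By the shoelace formula its area is 36.00.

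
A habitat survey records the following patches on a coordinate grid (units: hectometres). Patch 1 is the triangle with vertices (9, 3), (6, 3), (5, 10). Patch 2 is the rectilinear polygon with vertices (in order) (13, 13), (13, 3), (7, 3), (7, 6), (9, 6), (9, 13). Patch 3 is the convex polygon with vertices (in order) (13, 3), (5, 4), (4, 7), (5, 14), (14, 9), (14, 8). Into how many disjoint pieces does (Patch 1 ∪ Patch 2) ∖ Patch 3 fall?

(Patch 1 ∪ Patch 2) ∖ Patch 3 splits into 2 disjoint pieces (area 3.1182, area 9.3333).

2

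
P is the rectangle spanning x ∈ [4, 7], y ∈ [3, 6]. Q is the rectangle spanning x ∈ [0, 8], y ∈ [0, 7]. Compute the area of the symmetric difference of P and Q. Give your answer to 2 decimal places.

|P∩Q|: x∈[4,7], y∈[3,6] → 3·3 = 9.
|P △ Q| = |P| + |Q| − 2·|P∩Q| = 9 + 56 − 18 = 47.00.

47.00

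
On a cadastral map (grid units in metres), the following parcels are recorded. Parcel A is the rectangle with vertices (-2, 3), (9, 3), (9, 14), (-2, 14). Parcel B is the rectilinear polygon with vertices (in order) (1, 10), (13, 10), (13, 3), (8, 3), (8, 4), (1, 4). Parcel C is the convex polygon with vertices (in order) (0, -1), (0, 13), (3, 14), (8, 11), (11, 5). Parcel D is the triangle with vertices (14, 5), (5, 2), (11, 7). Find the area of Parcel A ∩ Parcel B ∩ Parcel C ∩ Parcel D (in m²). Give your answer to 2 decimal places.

1.43

The intersection is the polygon with vertices (7.4,4), (9,5.333), (9,3.909), (8,3.364), (8,4).
By the shoelace formula its area is 1.43.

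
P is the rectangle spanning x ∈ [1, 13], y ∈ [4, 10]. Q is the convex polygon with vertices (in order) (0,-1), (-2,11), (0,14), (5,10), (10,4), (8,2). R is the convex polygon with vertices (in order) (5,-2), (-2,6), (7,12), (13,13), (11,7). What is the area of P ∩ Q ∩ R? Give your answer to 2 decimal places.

The intersection is the polygon with vertices (1,8), (4,10), (5,10), (9.444,4.667), (9,4), (1,4).
By the shoelace formula its area is 35.67.

35.67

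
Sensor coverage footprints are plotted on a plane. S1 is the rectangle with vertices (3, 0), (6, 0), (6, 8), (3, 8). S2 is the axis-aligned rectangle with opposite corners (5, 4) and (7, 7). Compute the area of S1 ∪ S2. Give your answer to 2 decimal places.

27.00

By inclusion–exclusion:
Individual areas: |S1| = 24, |S2| = 6.
|S1∩S2|: x∈[5,6], y∈[4,7] → 1·3 = 3.
|S1 ∪ S2| = 30 − 3 = 27.00.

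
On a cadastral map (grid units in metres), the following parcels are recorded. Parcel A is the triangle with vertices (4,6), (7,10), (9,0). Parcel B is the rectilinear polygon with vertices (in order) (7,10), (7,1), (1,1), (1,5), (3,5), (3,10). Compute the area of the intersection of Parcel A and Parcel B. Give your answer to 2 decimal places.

The intersection is the polygon with vertices (7,10), (7,2.4), (4,6).
By the shoelace formula its area is 11.40.

11.40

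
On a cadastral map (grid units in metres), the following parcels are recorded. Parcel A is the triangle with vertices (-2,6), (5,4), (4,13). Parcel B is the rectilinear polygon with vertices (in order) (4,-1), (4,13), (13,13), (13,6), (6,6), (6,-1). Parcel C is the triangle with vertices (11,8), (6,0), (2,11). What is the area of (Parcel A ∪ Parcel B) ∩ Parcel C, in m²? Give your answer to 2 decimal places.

32.23

The region (Parcel A ∪ Parcel B) ∩ Parcel C is the polygon with vertices (2.222,10.926), (11,8), (9.75,6), (6,6), (6,0), (2.085,10.766).
By the shoelace formula its area is 32.23.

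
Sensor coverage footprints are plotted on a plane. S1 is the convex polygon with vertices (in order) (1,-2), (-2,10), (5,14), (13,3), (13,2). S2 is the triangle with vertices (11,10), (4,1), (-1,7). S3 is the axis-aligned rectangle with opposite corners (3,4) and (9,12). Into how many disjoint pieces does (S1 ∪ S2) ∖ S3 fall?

(S1 ∪ S2) ∖ S3 is a single connected region.

1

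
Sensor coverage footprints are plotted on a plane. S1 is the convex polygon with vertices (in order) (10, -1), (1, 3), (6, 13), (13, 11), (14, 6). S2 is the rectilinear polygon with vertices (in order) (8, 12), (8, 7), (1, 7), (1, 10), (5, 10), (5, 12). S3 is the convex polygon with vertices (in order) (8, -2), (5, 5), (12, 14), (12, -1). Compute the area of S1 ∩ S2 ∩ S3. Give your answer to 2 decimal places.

1.34

The intersection is the polygon with vertices (8,7), (6.556,7), (8,8.857).
By the shoelace formula its area is 1.34.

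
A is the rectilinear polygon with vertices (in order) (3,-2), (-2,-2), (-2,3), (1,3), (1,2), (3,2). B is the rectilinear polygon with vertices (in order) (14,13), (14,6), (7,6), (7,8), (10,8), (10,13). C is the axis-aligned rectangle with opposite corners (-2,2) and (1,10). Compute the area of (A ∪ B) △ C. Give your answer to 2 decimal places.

75.00

|A ∪ B| = 57.
|(A ∪ B) ∩ C| = 3.
|(A ∪ B) △ C| = 57 + 24 − 6 = 75.00.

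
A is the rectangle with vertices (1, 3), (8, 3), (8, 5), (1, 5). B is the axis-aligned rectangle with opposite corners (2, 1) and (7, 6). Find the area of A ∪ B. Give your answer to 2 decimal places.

By inclusion–exclusion:
Individual areas: |A| = 14, |B| = 25.
|A∩B|: x∈[2,7], y∈[3,5] → 5·2 = 10.
|A ∪ B| = 39 − 10 = 29.00.

29.00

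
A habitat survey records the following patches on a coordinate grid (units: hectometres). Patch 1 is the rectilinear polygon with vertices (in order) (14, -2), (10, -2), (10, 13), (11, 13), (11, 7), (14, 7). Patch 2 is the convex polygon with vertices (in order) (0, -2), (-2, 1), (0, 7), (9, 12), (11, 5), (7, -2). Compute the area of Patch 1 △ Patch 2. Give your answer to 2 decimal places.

156.25

|Patch 1| = 42, |Patch 2| = 119.5, |Patch 1∩Patch 2| = 2.625.
|Patch 1 △ Patch 2| = |Patch 1| + |Patch 2| − 2·|Patch 1∩Patch 2| = 42 + 119.5 − 5.25 = 156.25.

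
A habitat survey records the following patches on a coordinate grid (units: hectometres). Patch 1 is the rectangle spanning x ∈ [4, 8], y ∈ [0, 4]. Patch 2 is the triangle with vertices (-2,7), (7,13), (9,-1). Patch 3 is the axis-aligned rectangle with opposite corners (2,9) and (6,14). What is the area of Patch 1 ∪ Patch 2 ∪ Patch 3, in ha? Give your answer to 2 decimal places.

By inclusion–exclusion:
Individual areas: |Patch 1| = 16, |Patch 2| = 69, |Patch 3| = 20.
|Patch 1∩Patch 2| = 11.2216.
|Patch 1∩Patch 3| = 0 (no overlap).
|Patch 2∩Patch 3| = 8.
|Patch 1∩Patch 2∩Patch 3| = 0.
|Patch 1 ∪ Patch 2 ∪ Patch 3| = 105 − 19.2216 + 0 = 85.78.

85.78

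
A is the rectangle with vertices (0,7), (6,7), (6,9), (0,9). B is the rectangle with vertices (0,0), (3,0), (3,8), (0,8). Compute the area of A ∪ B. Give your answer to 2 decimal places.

33.00

By inclusion–exclusion:
Individual areas: |A| = 12, |B| = 24.
|A∩B|: x∈[0,3], y∈[7,8] → 3·1 = 3.
|A ∪ B| = 36 − 3 = 33.00.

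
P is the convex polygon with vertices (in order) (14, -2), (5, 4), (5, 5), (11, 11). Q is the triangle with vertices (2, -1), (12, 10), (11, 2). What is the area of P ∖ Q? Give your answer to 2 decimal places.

29.20

|P| = 52.5, |P∩Q| = 23.2959.
|P ∖ Q| = |P| − |P∩Q| = 52.5 − 23.2959 = 29.20.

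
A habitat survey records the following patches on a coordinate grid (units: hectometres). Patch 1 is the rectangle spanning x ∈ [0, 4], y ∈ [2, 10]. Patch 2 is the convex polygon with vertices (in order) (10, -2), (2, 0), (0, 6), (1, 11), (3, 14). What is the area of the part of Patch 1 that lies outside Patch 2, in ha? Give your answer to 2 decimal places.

|Patch 1| = 32, |Patch 1∩Patch 2| = 27.7333.
|Patch 1 ∖ Patch 2| = |Patch 1| − |Patch 1∩Patch 2| = 32 − 27.7333 = 4.27.

4.27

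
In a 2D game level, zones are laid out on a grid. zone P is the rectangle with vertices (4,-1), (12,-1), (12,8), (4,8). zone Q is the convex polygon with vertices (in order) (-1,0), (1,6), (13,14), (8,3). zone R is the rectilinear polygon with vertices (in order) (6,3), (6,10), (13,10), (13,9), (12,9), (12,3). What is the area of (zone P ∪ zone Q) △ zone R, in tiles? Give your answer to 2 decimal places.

|zone P ∪ zone Q| = 113.6515.
|(zone P ∪ zone Q) ∩ zone R| = 39.1212.
|(zone P ∪ zone Q) △ zone R| = 113.6515 + 43 − 78.2424 = 78.41.

78.41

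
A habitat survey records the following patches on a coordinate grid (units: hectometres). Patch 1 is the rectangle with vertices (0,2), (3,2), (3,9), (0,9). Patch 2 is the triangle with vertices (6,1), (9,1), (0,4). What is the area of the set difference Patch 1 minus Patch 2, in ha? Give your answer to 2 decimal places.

|Patch 1| = 21, |Patch 1∩Patch 2| = 0.75.
|Patch 1 ∖ Patch 2| = |Patch 1| − |Patch 1∩Patch 2| = 21 − 0.75 = 20.25.

20.25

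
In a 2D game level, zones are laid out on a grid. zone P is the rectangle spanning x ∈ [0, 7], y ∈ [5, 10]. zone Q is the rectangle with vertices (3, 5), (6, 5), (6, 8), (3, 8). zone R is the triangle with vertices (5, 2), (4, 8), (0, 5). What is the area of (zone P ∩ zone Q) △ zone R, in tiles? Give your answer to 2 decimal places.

15.75

|zone P ∩ zone Q| = 9.
|(zone P ∩ zone Q) ∩ zone R| = 3.375.
|(zone P ∩ zone Q) △ zone R| = 9 + 13.5 − 6.75 = 15.75.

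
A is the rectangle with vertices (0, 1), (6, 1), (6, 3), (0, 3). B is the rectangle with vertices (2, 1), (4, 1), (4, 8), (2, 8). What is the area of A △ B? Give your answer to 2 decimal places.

18.00

|A∩B|: x∈[2,4], y∈[1,3] → 2·2 = 4.
|A △ B| = |A| + |B| − 2·|A∩B| = 12 + 14 − 8 = 18.00.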